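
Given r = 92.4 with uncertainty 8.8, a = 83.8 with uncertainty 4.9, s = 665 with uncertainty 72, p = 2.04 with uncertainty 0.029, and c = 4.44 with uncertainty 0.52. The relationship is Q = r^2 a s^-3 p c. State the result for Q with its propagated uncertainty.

0.0220 ± 0.00879

Since Q is a product/quotient, work with relative uncertainties:
  (2·δr/r)² = (2×0.0952)² = 0.0363;  (1·δa/a)² = (1×0.0585)² = 0.00342;  (-3·δs/s)² = (-3×0.108)² = 0.106;  (1·δp/p)² = (1×0.0142)² = 0.000202;  (1·δc/c)² = (1×0.117)² = 0.0137
δQ/Q = √(0.159) = 0.399
Q = 0.0220, so δQ = 0.399 × 0.0220 = 0.00879.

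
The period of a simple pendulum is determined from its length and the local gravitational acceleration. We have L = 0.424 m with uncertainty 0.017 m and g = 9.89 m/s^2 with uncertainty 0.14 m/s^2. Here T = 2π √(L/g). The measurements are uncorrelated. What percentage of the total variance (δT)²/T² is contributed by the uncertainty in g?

(δT/T)² = (½·δL/L)² + (−½·δg/g)²
  L term: (0.5×0.0401)² = 0.000402
  g term: (-0.5×0.0142)² = 5.01e-05
Total = 0.000452. Share from g = 5.01e-05/0.000452 = 0.111.

11.1%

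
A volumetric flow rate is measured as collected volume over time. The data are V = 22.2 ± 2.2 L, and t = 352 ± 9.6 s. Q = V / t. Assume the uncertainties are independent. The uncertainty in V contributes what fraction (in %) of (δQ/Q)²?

(δQ/Q)² = (1·δV/V)² + (-1·δt/t)²
  V term: (1×0.0991)² = 0.00982
  t term: (-1×0.0273)² = 0.000744
Total = 0.0106. Share from V = 0.00982/0.0106 = 0.930.

93.0%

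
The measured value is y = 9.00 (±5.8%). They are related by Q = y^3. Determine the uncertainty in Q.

127

Q ∝ y^3, so δQ/Q = |3| · δy/y = 3 × 0.0580 = 0.174.
Q = 729, so δQ = 0.174 × 729 = 127.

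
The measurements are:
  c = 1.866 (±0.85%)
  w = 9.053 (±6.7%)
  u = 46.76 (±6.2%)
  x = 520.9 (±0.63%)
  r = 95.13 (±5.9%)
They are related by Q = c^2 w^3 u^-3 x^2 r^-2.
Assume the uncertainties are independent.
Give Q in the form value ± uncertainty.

Since Q is a product/quotient, work with relative uncertainties:
  (2·δc/c)² = (2×0.00850)² = 0.000289;  (3·δw/w)² = (3×0.0670)² = 0.0404;  (-3·δu/u)² = (-3×0.0620)² = 0.0346;  (2·δx/x)² = (2×0.00630)² = 0.000159;  (-2·δr/r)² = (-2×0.0590)² = 0.0139
δQ/Q = √(0.0894) = 0.299
Q = 0.7576, so δQ = 0.299 × 0.7576 = 0.226.

0.7576 ± 0.226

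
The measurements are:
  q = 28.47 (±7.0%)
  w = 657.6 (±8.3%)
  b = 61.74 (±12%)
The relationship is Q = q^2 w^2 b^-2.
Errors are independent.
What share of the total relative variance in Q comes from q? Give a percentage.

18.7%

(δQ/Q)² = (2·δq/q)² + (2·δw/w)² + (-2·δb/b)²
  q term: (2×0.0700)² = 0.0196
  w term: (2×0.0830)² = 0.0276
  b term: (-2×0.120)² = 0.0576
Total = 0.105. Share from q = 0.0196/0.105 = 0.187.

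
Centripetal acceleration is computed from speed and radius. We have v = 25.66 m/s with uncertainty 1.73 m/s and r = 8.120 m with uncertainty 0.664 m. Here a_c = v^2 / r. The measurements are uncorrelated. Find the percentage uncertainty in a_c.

Since a_c is a product/quotient, work with relative uncertainties:
  (2·δv/v)² = (2×0.0674)² = 0.0182;  (-1·δr/r)² = (-1×0.0818)² = 0.00669
δa_c/a_c = √(0.0249) = 0.158

15.8%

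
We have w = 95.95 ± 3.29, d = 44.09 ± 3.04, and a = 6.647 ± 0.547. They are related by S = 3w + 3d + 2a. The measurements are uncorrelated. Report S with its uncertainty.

For a sum/difference, combine absolute errors in quadrature:
  (3·δw)² = 97.4;  (3·δd)² = 83.2;  (2·δa)² = 1.20
δS = √(182) = 13.5
S = 433.4.

433.4 ± 13.5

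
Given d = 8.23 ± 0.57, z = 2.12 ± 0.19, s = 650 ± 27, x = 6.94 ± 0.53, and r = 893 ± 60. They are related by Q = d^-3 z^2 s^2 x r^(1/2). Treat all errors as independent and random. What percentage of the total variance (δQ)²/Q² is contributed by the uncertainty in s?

(δQ/Q)² = (-3·δd/d)² + (2·δz/z)² + (2·δs/s)² + (1·δx/x)² + (½·δr/r)²
  d term: (-3×0.0693)² = 0.0432
  z term: (2×0.0896)² = 0.0321
  s term: (2×0.0415)² = 0.00690
  x term: (1×0.0764)² = 0.00583
  r term: (0.5×0.0672)² = 0.00113
Total = 0.0892. Share from s = 0.00690/0.0892 = 0.0774.

7.74%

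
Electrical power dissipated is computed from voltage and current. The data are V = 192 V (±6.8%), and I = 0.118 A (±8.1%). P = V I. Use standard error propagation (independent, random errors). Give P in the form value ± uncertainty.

22.7 ± 2.40 W

Products/powers → add relative errors in quadrature, weighted by exponent:
  (1·δV/V)² = (1×0.0680)² = 0.00462;  (1·δI/I)² = (1×0.0810)² = 0.00656
δP/P = √(0.0112) = 0.106
P = 22.7 W, so δP = 0.106 × 22.7 = 2.40 W.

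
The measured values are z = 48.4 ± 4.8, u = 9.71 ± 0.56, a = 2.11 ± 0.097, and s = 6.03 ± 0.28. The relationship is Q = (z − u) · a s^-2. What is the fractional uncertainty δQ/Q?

0.162

Let w = z − u = 38.7. δw = √(δz² + δu²) = √(23.0 + 0.314) = 4.83, so δw/w = 0.125.
Q is then a monomial in w, a, s:
δQ/Q = √((δw/w)² + (1·δa/a)² + (-2·δs/s)²) = √(0.0156 + 0.00211 + 0.00862) = 0.162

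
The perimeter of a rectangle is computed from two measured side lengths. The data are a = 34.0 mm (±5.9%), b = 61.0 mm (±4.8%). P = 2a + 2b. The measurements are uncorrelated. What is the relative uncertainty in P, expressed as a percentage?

3.74%

Each term contributes (cᵢ δxᵢ)² to (δP)²:
  (2·δa)² = 16.1;  (2·δb)² = 34.3
δP = √(50.4) = 7.10 mm
P = 190 mm, so δP/P = 7.10/190 = 0.0374.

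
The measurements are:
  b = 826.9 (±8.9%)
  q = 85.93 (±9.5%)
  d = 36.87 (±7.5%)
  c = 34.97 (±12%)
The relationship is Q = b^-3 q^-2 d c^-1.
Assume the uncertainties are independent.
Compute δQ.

9.01e-14

Relative error in a monomial: (δQ/Q)² = Σ (nᵢ · δxᵢ/xᵢ)².
  (-3·δb/b)² = (-3×0.0890)² = 0.0713;  (-2·δq/q)² = (-2×0.0950)² = 0.0361;  (1·δd/d)² = (1×0.0750)² = 0.00562;  (-1·δc/c)² = (-1×0.120)² = 0.0144
δQ/Q = √(0.127) = 0.357
Q = 2.525e-13, so δQ = 0.357 × 2.525e-13 = 9.01e-14.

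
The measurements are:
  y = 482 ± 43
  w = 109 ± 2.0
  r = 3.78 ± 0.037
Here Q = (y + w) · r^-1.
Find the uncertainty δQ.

Let u = y + w = 591. δu = √(δy² + δw²) = √(1850 + 4.00) = 43.0, so δu/u = 0.0728.
Q is then a monomial in u, r:
δQ/Q = √((δu/u)² + (-1·δr/r)²) = √(0.00531 + 9.58e-05) = 0.0735
Q = 156, so δQ = 0.0735 × 156 = 11.5.

11.5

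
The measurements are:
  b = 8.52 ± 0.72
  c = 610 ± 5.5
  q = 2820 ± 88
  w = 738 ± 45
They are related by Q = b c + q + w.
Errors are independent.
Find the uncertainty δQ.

Let p = b·c = 5200. δp/p = √((1·δb/b)² + (1·δc/c)²) = √(0.00714 + 8.13e-05) = 0.0850, so δp = 442.
Q = p + q + w: δQ = √(δp² + δq² + δw²) = √(1.95e+05 + 7740 + 2020) = 453

453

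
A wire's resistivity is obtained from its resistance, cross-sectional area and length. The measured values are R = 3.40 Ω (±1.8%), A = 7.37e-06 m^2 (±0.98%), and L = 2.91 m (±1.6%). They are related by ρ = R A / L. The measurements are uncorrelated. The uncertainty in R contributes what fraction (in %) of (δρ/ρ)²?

(δρ/ρ)² = (1·δR/R)² + (1·δA/A)² + (-1·δL/L)²
  R term: (1×0.0180)² = 0.000324
  A term: (1×0.00980)² = 9.6e-05
  L term: (-1×0.0160)² = 0.000256
Total = 0.000676. Share from R = 0.000324/0.000676 = 0.479.

47.9%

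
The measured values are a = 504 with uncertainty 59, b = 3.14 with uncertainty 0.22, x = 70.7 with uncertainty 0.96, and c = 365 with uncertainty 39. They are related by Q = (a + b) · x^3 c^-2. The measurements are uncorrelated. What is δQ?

332

Let u = a + b = 507. δu = √(δa² + δb²) = √(3480 + 0.0484) = 59.0, so δu/u = 0.116.
Q is then a monomial in u, x, c:
δQ/Q = √((δu/u)² + (3·δx/x)² + (-2·δc/c)²) = √(0.0135 + 0.00166 + 0.0457) = 0.247
Q = 1350, so δQ = 0.247 × 1350 = 332.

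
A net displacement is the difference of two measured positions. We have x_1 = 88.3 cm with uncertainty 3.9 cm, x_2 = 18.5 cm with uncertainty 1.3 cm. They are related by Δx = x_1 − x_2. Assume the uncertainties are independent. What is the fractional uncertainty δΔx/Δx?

0.0589

For a sum/difference, combine absolute errors in quadrature:
  (δx_1)² = 15.2;  (δx_2)² = 1.69
δΔx = √(16.9) = 4.11 cm
Δx = 69.8 cm, so δΔx/Δx = 4.11/69.8 = 0.0589.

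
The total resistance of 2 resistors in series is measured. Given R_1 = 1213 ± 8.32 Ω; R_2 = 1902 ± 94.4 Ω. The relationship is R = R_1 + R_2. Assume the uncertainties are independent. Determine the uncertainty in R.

Each term contributes (cᵢ δxᵢ)² to (δR)²:
  (δR_1)² = 69.2;  (δR_2)² = 8910
δR = √(8980) = 94.8 Ω

94.8 Ω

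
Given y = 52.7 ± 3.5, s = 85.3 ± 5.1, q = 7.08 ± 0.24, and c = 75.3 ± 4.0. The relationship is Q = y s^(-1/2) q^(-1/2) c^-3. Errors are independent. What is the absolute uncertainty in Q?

8.84e-07

Since Q is a product/quotient, work with relative uncertainties:
  (1·δy/y)² = (1×0.0664)² = 0.00441;  (−½·δs/s)² = (-0.5×0.0598)² = 0.000894;  (−½·δq/q)² = (-0.5×0.0339)² = 0.000287;  (-3·δc/c)² = (-3×0.0531)² = 0.0254
δQ/Q = √(0.0310) = 0.176
Q = 5.02e-06, so δQ = 0.176 × 5.02e-06 = 8.84e-07.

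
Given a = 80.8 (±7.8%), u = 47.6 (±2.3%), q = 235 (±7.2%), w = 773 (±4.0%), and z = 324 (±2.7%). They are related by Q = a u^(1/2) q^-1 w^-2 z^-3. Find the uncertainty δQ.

1.82e-14

Each factor contributes (exponent × relative error)² to (δQ/Q)²:
  (1·δa/a)² = (1×0.0780)² = 0.00608;  (½·δu/u)² = (0.5×0.0230)² = 0.000132;  (-1·δq/q)² = (-1×0.0720)² = 0.00518;  (-2·δw/w)² = (-2×0.0400)² = 0.00640;  (-3·δz/z)² = (-3×0.0270)² = 0.00656
δQ/Q = √(0.0244) = 0.156
Q = 1.17e-13, so δQ = 0.156 × 1.17e-13 = 1.82e-14.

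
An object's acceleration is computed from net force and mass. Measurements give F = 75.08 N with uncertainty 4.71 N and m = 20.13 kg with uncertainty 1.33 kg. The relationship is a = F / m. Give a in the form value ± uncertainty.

For a monomial a ∝ F, m^-1, fractional errors add in quadrature:
  (1·δF/F)² = (1×0.0627)² = 0.00394;  (-1·δm/m)² = (-1×0.0661)² = 0.00437
δa/a = √(0.00830) = 0.0911
a = 3.730 m/s^2, so δa = 0.0911 × 3.730 = 0.340 m/s^2.

3.730 ± 0.340 m/s^2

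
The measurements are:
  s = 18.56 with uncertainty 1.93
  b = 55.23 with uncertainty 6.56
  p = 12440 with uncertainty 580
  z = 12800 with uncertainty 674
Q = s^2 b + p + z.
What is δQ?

Let w = s^2·b = 19030. δw/w = √((2·δs/s)² + (1·δb/b)²) = √(0.0433 + 0.0141) = 0.240, so δw = 4560.
Q = w + p + z: δQ = √(δw² + δp² + δz²) = √(2.08e+07 + 3.36e+05 + 4.54e+05) = 4640

4640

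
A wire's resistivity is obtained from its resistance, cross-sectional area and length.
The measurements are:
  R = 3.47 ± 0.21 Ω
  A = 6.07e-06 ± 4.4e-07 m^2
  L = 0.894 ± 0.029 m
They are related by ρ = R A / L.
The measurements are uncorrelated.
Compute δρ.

2.35e-06 Ω·m

Each factor contributes (exponent × relative error)² to (δρ/ρ)²:
  (1·δR/R)² = (1×0.0605)² = 0.00366;  (1·δA/A)² = (1×0.0725)² = 0.00525;  (-1·δL/L)² = (-1×0.0324)² = 0.00105
δρ/ρ = √(0.00997) = 0.0998
ρ = 2.36e-05 Ω·m, so δρ = 0.0998 × 2.36e-05 = 2.35e-06 Ω·m.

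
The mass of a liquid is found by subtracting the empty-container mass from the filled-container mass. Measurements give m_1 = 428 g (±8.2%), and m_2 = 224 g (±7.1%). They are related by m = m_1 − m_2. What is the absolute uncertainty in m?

38.5 g

Sums and differences: (δm)² = Σ (cᵢ δxᵢ)².
  (δm_1)² = 1230;  (δm_2)² = 253
δm = √(1480) = 38.5 g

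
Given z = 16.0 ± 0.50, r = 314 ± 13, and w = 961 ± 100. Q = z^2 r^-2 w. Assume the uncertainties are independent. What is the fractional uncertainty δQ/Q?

Since Q is a product/quotient, work with relative uncertainties:
  (2·δz/z)² = (2×0.0312)² = 0.00391;  (-2·δr/r)² = (-2×0.0414)² = 0.00686;  (1·δw/w)² = (1×0.104)² = 0.0108
δQ/Q = √(0.0216) = 0.147

0.147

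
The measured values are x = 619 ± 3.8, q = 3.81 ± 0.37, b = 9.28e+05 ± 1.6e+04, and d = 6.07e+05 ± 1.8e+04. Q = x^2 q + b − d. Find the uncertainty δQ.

1.45e+05

Let p = x^2·q = 1.46e+06. δp/p = √((2·δx/x)² + (1·δq/q)²) = √(0.000151 + 0.00943) = 0.0979, so δp = 1.43e+05.
Q = p + b − d: δQ = √(δp² + δb² + δd²) = √(2.04e+10 + 2.56e+08 + 3.24e+08) = 1.45e+05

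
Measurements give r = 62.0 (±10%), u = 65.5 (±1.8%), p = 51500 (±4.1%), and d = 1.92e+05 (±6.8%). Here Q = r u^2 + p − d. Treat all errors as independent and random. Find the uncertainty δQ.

31200

Let w = r·u^2 = 2.66e+05. δw/w = √((1·δr/r)² + (2·δu/u)²) = √(0.0100 + 0.00130) = 0.106, so δw = 28300.
Q = w + p − d: δQ = √(δw² + δp² + δd²) = √(7.99e+08 + 4.46e+06 + 1.7e+08) = 31200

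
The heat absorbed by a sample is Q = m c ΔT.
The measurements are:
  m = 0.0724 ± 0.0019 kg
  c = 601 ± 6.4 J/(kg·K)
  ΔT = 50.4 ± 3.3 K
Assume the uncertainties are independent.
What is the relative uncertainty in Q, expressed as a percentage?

7.13%

Since Q is a product/quotient, work with relative uncertainties:
  (1·δm/m)² = (1×0.0262)² = 0.000689;  (1·δc/c)² = (1×0.0106)² = 0.000113;  (1·δΔT/ΔT)² = (1×0.0655)² = 0.00429
δQ/Q = √(0.00509) = 0.0713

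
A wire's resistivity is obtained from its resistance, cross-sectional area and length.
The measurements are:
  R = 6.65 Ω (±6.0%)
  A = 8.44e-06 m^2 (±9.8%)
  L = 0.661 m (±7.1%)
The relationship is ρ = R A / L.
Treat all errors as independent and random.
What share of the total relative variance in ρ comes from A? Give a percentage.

(δρ/ρ)² = (1·δR/R)² + (1·δA/A)² + (-1·δL/L)²
  R term: (1×0.0600)² = 0.00360
  A term: (1×0.0980)² = 0.00960
  L term: (-1×0.0710)² = 0.00504
Total = 0.0182. Share from A = 0.00960/0.0182 = 0.526.

52.6%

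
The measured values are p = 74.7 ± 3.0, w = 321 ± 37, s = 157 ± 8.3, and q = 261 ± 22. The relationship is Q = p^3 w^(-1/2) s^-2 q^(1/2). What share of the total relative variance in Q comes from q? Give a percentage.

5.77%

(δQ/Q)² = (3·δp/p)² + (−½·δw/w)² + (-2·δs/s)² + (½·δq/q)²
  p term: (3×0.0402)² = 0.0145
  w term: (-0.5×0.115)² = 0.00332
  s term: (-2×0.0529)² = 0.0112
  q term: (0.5×0.0843)² = 0.00178
Total = 0.0308. Share from q = 0.00178/0.0308 = 0.0577.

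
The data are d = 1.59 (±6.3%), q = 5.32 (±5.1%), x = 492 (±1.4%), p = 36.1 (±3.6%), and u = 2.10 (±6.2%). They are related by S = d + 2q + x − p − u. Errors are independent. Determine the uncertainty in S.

Sums and differences: (δS)² = Σ (cᵢ δxᵢ)².
  (δd)² = 0.0100;  (2·δq)² = 0.294;  (δx)² = 47.4;  (δp)² = 1.69;  (δu)² = 0.0170
δS = √(49.5) = 7.03

7.03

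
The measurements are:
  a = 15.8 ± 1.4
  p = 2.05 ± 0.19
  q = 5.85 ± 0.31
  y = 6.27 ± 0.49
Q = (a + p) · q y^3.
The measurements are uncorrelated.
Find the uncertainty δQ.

6510

Let u = a + p = 17.9. δu = √(δa² + δp²) = √(1.96 + 0.0361) = 1.41, so δu/u = 0.0792.
Q is then a monomial in u, q, y:
δQ/Q = √((δu/u)² + (1·δq/q)² + (3·δy/y)²) = √(0.00626 + 0.00281 + 0.0550) = 0.253
Q = 25700, so δQ = 0.253 × 25700 = 6510.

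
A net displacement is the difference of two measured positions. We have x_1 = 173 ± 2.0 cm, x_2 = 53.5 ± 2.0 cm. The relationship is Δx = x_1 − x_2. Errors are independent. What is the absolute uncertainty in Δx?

Δx is a linear combination, so absolute uncertainties add in quadrature:
  (δx_1)² = 4.00;  (δx_2)² = 4.00
δΔx = √(8.00) = 2.83 cm

2.83 cm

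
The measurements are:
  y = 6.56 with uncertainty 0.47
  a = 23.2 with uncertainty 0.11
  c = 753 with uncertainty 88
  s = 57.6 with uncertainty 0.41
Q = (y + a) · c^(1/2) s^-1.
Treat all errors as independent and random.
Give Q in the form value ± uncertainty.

14.2 ± 0.866

Let u = y + a = 29.8. δu = √(δy² + δa²) = √(0.221 + 0.0121) = 0.483, so δu/u = 0.0162.
Q is then a monomial in u, c, s:
δQ/Q = √((δu/u)² + (½·δc/c)² + (-1·δs/s)²) = √(0.000263 + 0.00341 + 5.07e-05) = 0.0611
Q = 14.2, so δQ = 0.0611 × 14.2 = 0.866.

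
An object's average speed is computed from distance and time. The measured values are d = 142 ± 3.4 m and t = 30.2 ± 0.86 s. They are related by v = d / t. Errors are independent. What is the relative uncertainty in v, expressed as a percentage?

Each factor contributes (exponent × relative error)² to (δv/v)²:
  (1·δd/d)² = (1×0.0239)² = 0.000573;  (-1·δt/t)² = (-1×0.0285)² = 0.000811
δv/v = √(0.00138) = 0.0372

3.72%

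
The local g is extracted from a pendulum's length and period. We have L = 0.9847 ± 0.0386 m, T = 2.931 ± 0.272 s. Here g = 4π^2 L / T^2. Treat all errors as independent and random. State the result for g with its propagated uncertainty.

Each factor contributes (exponent × relative error)² to (δg/g)²:
  (1·δL/L)² = (1×0.0392)² = 0.00154;  (-2·δT/T)² = (-2×0.0928)² = 0.0344
δg/g = √(0.0360) = 0.190
g = 4.525 m/s^2, so δg = 0.190 × 4.525 = 0.858 m/s^2.

4.525 ± 0.858 m/s^2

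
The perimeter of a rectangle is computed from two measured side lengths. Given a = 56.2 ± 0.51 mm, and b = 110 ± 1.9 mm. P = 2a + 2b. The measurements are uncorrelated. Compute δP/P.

0.0118

Sums and differences: (δP)² = Σ (cᵢ δxᵢ)².
  (2·δa)² = 1.04;  (2·δb)² = 14.4
δP = √(15.5) = 3.93 mm
P = 332 mm, so δP/P = 3.93/332 = 0.0118.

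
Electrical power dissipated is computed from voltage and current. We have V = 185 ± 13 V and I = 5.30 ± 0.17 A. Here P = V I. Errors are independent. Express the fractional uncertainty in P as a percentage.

For a monomial P ∝ V, I, fractional errors add in quadrature:
  (1·δV/V)² = (1×0.0703)² = 0.00494;  (1·δI/I)² = (1×0.0321)² = 0.00103
δP/P = √(0.00597) = 0.0772

7.72%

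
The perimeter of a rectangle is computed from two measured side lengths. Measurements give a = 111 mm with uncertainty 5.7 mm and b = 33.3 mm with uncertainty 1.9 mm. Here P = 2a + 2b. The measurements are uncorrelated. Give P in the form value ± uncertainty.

289 ± 12.0 mm

Sums and differences: (δP)² = Σ (cᵢ δxᵢ)².
  (2·δa)² = 130;  (2·δb)² = 14.4
δP = √(144) = 12.0 mm
P = 289 mm.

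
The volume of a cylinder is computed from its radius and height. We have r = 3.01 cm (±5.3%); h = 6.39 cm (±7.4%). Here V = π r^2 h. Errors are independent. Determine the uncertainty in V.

Since V is a product/quotient, work with relative uncertainties:
  (2·δr/r)² = (2×0.0530)² = 0.0112;  (1·δh/h)² = (1×0.0740)² = 0.00548
δV/V = √(0.0167) = 0.129
V = 182 cm^3, so δV = 0.129 × 182 = 23.5 cm^3.

23.5 cm^3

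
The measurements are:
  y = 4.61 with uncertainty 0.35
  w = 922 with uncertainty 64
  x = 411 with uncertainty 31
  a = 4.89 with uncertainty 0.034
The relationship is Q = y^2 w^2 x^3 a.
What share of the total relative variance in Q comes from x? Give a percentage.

54.7%

(δQ/Q)² = (2·δy/y)² + (2·δw/w)² + (3·δx/x)² + (1·δa/a)²
  y term: (2×0.0759)² = 0.0231
  w term: (2×0.0694)² = 0.0193
  x term: (3×0.0754)² = 0.0512
  a term: (1×0.00695)² = 4.83e-05
Total = 0.0936. Share from x = 0.0512/0.0936 = 0.547.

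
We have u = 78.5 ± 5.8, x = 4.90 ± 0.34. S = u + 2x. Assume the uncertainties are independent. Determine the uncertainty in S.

Each term contributes (cᵢ δxᵢ)² to (δS)²:
  (δu)² = 33.6;  (2·δx)² = 0.462
δS = √(34.1) = 5.84

5.84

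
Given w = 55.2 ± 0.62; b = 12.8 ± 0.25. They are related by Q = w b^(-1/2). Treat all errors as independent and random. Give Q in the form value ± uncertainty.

Since Q is a product/quotient, work with relative uncertainties:
  (1·δw/w)² = (1×0.0112)² = 0.000126;  (−½·δb/b)² = (-0.5×0.0195)² = 9.54e-05
δQ/Q = √(0.000222) = 0.0149
Q = 15.4, so δQ = 0.0149 × 15.4 = 0.230.

15.4 ± 0.230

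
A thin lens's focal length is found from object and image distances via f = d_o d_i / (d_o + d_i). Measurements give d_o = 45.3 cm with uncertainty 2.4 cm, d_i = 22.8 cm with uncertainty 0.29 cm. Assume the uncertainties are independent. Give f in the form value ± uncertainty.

∂f/∂d_o = (d_i/(d_o+d_i))² = 0.112;  ∂f/∂d_i = (d_o/(d_o+d_i))² = 0.442
δf = √((∂f/∂d_o · δd_o)² + (∂f/∂d_i · δd_i)²) = √(0.0724 + 0.0165) = 0.298 cm
f = 15.2 cm.

15.2 ± 0.298 cm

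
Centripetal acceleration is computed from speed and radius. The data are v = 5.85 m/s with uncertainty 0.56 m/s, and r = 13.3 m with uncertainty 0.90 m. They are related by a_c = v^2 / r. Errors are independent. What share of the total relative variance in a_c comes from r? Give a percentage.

11.1%

(δa_c/a_c)² = (2·δv/v)² + (-1·δr/r)²
  v term: (2×0.0957)² = 0.0367
  r term: (-1×0.0677)² = 0.00458
Total = 0.0412. Share from r = 0.00458/0.0412 = 0.111.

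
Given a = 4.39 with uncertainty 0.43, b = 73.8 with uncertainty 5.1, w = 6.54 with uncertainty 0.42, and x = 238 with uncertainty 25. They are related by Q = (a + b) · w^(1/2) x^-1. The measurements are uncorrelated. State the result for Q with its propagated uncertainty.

0.840 ± 0.107

Let u = a + b = 78.2. δu = √(δa² + δb²) = √(0.185 + 26.0) = 5.12, so δu/u = 0.0655.
Q is then a monomial in u, w, x:
δQ/Q = √((δu/u)² + (½·δw/w)² + (-1·δx/x)²) = √(0.00428 + 0.00103 + 0.0110) = 0.128
Q = 0.840, so δQ = 0.128 × 0.840 = 0.107.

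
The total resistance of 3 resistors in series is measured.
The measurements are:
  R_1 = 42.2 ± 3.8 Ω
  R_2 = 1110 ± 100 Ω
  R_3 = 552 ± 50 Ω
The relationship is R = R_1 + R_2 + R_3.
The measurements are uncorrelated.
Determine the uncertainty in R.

112 Ω

R is a linear combination, so absolute uncertainties add in quadrature:
  (δR_1)² = 14.4;  (δR_2)² = 10000;  (δR_3)² = 2500
δR = √(12500) = 112 Ω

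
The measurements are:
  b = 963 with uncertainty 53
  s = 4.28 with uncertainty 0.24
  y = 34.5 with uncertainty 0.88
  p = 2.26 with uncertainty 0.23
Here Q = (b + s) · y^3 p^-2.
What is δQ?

1.74e+06

Let u = b + s = 967. δu = √(δb² + δs²) = √(2810 + 0.0576) = 53.0, so δu/u = 0.0548.
Q is then a monomial in u, y, p:
δQ/Q = √((δu/u)² + (3·δy/y)² + (-2·δp/p)²) = √(0.00300 + 0.00586 + 0.0414) = 0.224
Q = 7.78e+06, so δQ = 0.224 × 7.78e+06 = 1.74e+06.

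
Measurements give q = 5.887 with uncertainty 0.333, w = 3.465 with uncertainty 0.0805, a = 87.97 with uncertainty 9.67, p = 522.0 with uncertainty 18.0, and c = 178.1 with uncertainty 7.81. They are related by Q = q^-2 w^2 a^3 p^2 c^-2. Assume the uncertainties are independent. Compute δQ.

7.48e+05

For a monomial Q ∝ q^-2, w^2, a^3, p^2, c^-2, fractional errors add in quadrature:
  (-2·δq/q)² = (-2×0.0566)² = 0.0128;  (2·δw/w)² = (2×0.0232)² = 0.00216;  (3·δa/a)² = (3×0.110)² = 0.109;  (2·δp/p)² = (2×0.0345)² = 0.00476;  (-2·δc/c)² = (-2×0.0439)² = 0.00769
δQ/Q = √(0.136) = 0.369
Q = 2.026e+06, so δQ = 0.369 × 2.026e+06 = 7.48e+05.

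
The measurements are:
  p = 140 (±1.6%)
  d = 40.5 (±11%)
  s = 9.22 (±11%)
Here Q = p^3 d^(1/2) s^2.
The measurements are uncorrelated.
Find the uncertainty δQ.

3.44e+08

For a monomial Q ∝ p^3, d^(1/2), s^2, fractional errors add in quadrature:
  (3·δp/p)² = (3×0.0160)² = 0.00230;  (½·δd/d)² = (0.5×0.110)² = 0.00302;  (2·δs/s)² = (2×0.110)² = 0.0484
δQ/Q = √(0.0537) = 0.232
Q = 1.48e+09, so δQ = 0.232 × 1.48e+09 = 3.44e+08.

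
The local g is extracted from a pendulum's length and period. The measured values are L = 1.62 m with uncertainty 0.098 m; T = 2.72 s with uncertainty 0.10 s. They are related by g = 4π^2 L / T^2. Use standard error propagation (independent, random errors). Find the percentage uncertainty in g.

g is a product of powers, so relative uncertainties combine in quadrature:
  (1·δL/L)² = (1×0.0605)² = 0.00366;  (-2·δT/T)² = (-2×0.0368)² = 0.00541
δg/g = √(0.00907) = 0.0952

9.52%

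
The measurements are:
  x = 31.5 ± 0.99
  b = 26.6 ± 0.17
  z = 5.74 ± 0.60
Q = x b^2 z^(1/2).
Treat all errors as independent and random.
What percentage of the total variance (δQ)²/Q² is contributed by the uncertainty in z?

(δQ/Q)² = (1·δx/x)² + (2·δb/b)² + (½·δz/z)²
  x term: (1×0.0314)² = 0.000988
  b term: (2×0.00639)² = 0.000163
  z term: (0.5×0.105)² = 0.00273
Total = 0.00388. Share from z = 0.00273/0.00388 = 0.704.

70.4%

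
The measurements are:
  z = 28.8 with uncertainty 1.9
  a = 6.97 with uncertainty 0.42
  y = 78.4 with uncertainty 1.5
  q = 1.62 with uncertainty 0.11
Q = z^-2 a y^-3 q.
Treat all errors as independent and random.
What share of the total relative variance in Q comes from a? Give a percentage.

12.5%

(δQ/Q)² = (-2·δz/z)² + (1·δa/a)² + (-3·δy/y)² + (1·δq/q)²
  z term: (-2×0.0660)² = 0.0174
  a term: (1×0.0603)² = 0.00363
  y term: (-3×0.0191)² = 0.00329
  q term: (1×0.0679)² = 0.00461
Total = 0.0289. Share from a = 0.00363/0.0289 = 0.125.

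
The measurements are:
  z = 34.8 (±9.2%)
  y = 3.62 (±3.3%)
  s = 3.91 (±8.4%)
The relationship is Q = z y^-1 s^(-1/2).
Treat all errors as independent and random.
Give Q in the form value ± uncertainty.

4.86 ± 0.517

Each factor contributes (exponent × relative error)² to (δQ/Q)²:
  (1·δz/z)² = (1×0.0920)² = 0.00846;  (-1·δy/y)² = (-1×0.0330)² = 0.00109;  (−½·δs/s)² = (-0.5×0.0840)² = 0.00176
δQ/Q = √(0.0113) = 0.106
Q = 4.86, so δQ = 0.106 × 4.86 = 0.517.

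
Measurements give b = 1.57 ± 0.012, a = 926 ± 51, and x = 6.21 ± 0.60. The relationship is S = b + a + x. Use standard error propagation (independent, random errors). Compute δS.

Sums and differences: (δS)² = Σ (cᵢ δxᵢ)².
  (δb)² = 0.000144;  (δa)² = 2600;  (δx)² = 0.360
δS = √(2600) = 51.0

51.0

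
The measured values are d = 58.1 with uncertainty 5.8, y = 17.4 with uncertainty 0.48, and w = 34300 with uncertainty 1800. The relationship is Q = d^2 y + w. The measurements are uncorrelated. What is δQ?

Let p = d^2·y = 58700. δp/p = √((2·δd/d)² + (1·δy/y)²) = √(0.0399 + 0.000761) = 0.202, so δp = 11800.
Q = p + w: δQ = √(δp² + δw²) = √(1.4e+08 + 3.24e+06) = 12000

12000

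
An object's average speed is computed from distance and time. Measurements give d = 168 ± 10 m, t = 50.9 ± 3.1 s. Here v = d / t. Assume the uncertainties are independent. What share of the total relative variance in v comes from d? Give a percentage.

(δv/v)² = (1·δd/d)² + (-1·δt/t)²
  d term: (1×0.0595)² = 0.00354
  t term: (-1×0.0609)² = 0.00371
Total = 0.00725. Share from d = 0.00354/0.00725 = 0.489.

48.9%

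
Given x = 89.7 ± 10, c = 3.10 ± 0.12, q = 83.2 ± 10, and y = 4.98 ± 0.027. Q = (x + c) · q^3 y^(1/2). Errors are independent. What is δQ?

Let u = x + c = 92.8. δu = √(δx² + δc²) = √(100 + 0.0144) = 10.0, so δu/u = 0.108.
Q is then a monomial in u, q, y:
δQ/Q = √((δu/u)² + (3·δq/q)² + (½·δy/y)²) = √(0.0116 + 0.130 + 7.35e-06) = 0.376
Q = 1.19e+08, so δQ = 0.376 × 1.19e+08 = 4.49e+07.

4.49e+07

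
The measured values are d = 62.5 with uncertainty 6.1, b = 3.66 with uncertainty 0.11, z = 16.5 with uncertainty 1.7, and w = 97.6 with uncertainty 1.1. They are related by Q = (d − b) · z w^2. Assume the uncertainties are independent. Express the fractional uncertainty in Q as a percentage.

Let u = d − b = 58.8. δu = √(δd² + δb²) = √(37.2 + 0.0121) = 6.10, so δu/u = 0.104.
Q is then a monomial in u, z, w:
δQ/Q = √((δu/u)² + (1·δz/z)² + (2·δw/w)²) = √(0.0108 + 0.0106 + 0.000508) = 0.148

14.8%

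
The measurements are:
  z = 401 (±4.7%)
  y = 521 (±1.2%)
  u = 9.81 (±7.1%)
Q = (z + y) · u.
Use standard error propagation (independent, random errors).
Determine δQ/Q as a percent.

Let w = z + y = 922. δw = √(δz² + δy²) = √(355 + 39.1) = 19.9, so δw/w = 0.0215.
Q is then a monomial in w, u:
δQ/Q = √((δw/w)² + (1·δu/u)²) = √(0.000464 + 0.00504) = 0.0742

7.42%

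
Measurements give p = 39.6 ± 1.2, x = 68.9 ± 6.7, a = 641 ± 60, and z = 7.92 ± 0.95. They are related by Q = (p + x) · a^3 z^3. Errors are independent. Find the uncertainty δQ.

6.54e+12

Let u = p + x = 108. δu = √(δp² + δx²) = √(1.44 + 44.9) = 6.81, so δu/u = 0.0627.
Q is then a monomial in u, a, z:
δQ/Q = √((δu/u)² + (3·δa/a)² + (3·δz/z)²) = √(0.00394 + 0.0789 + 0.129) = 0.461
Q = 1.42e+13, so δQ = 0.461 × 1.42e+13 = 6.54e+12.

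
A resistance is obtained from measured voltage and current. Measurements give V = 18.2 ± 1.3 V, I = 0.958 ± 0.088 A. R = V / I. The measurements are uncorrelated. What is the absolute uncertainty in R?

Each factor contributes (exponent × relative error)² to (δR/R)²:
  (1·δV/V)² = (1×0.0714)² = 0.00510;  (-1·δI/I)² = (-1×0.0919)² = 0.00844
δR/R = √(0.0135) = 0.116
R = 19.0 Ω, so δR = 0.116 × 19.0 = 2.21 Ω.

2.21 Ω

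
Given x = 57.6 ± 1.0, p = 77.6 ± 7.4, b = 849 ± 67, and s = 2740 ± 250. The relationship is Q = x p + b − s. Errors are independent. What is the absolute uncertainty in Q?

505

Let w = x·p = 4470. δw/w = √((1·δx/x)² + (1·δp/p)²) = √(0.000301 + 0.00909) = 0.0969, so δw = 433.
Q = w + b − s: δQ = √(δw² + δb² + δs²) = √(1.88e+05 + 4490 + 62500) = 505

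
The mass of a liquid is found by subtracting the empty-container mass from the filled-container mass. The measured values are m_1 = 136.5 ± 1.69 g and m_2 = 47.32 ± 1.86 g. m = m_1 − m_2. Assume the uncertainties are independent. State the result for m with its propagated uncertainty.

89.18 ± 2.51 g

For a sum/difference, combine absolute errors in quadrature:
  (δm_1)² = 2.86;  (δm_2)² = 3.46
δm = √(6.32) = 2.51 g
m = 89.18 g.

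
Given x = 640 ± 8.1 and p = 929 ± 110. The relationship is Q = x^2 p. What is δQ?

Q is a product of powers, so relative uncertainties combine in quadrature:
  (2·δx/x)² = (2×0.0127)² = 0.000641;  (1·δp/p)² = (1×0.118)² = 0.0140
δQ/Q = √(0.0147) = 0.121
Q = 3.81e+08, so δQ = 0.121 × 3.81e+08 = 4.61e+07.

4.61e+07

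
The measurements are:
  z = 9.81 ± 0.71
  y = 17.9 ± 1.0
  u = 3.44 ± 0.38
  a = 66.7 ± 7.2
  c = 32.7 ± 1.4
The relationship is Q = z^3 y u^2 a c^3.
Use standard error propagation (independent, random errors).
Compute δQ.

1.66e+11

Each factor contributes (exponent × relative error)² to (δQ/Q)²:
  (3·δz/z)² = (3×0.0724)² = 0.0471;  (1·δy/y)² = (1×0.0559)² = 0.00312;  (2·δu/u)² = (2×0.110)² = 0.0488;  (1·δa/a)² = (1×0.108)² = 0.0117;  (3·δc/c)² = (3×0.0428)² = 0.0165
δQ/Q = √(0.127) = 0.357
Q = 4.66e+11, so δQ = 0.357 × 4.66e+11 = 1.66e+11.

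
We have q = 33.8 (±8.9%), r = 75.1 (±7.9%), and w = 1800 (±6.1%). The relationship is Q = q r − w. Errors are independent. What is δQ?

321

Let p = q·r = 2540. δp/p = √((1·δq/q)² + (1·δr/r)²) = √(0.00792 + 0.00624) = 0.119, so δp = 302.
Q = p − w: δQ = √(δp² + δw²) = √(91300 + 12100) = 321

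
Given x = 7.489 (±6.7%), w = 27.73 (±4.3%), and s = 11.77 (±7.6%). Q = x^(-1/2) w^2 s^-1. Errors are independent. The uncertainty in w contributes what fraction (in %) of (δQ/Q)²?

51.7%

(δQ/Q)² = (−½·δx/x)² + (2·δw/w)² + (-1·δs/s)²
  x term: (-0.5×0.0670)² = 0.00112
  w term: (2×0.0430)² = 0.00740
  s term: (-1×0.0760)² = 0.00578
Total = 0.0143. Share from w = 0.00740/0.0143 = 0.517.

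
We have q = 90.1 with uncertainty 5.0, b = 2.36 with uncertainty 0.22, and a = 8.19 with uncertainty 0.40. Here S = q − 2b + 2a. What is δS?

Absolute uncertainties add in quadrature for a linear combination:
  (δq)² = 25.0;  (2·δb)² = 0.194;  (2·δa)² = 0.640
δS = √(25.8) = 5.08

5.08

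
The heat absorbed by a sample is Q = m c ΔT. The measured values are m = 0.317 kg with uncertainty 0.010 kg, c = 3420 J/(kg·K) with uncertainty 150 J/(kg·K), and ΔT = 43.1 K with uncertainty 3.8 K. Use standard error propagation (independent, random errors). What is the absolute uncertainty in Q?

4830 J

Products/powers → add relative errors in quadrature, weighted by exponent:
  (1·δm/m)² = (1×0.0315)² = 0.000995;  (1·δc/c)² = (1×0.0439)² = 0.00192;  (1·δΔT/ΔT)² = (1×0.0882)² = 0.00777
δQ/Q = √(0.0107) = 0.103
Q = 46700 J, so δQ = 0.103 × 46700 = 4830 J.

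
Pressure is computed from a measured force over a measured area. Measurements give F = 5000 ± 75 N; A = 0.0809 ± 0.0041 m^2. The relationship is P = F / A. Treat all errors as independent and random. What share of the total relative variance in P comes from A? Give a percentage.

(δP/P)² = (1·δF/F)² + (-1·δA/A)²
  F term: (1×0.0150)² = 0.000225
  A term: (-1×0.0507)² = 0.00257
Total = 0.00279. Share from A = 0.00257/0.00279 = 0.919.

91.9%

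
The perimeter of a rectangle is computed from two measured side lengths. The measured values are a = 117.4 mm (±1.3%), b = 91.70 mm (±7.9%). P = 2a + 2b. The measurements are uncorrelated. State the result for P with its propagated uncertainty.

418.2 ± 14.8 mm

Each term contributes (cᵢ δxᵢ)² to (δP)²:
  (2·δa)² = 9.32;  (2·δb)² = 210
δP = √(219) = 14.8 mm
P = 418.2 mm.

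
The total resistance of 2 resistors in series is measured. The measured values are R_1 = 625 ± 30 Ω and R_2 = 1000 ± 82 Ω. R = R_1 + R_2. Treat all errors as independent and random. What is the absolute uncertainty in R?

Sums and differences: (δR)² = Σ (cᵢ δxᵢ)².
  (δR_1)² = 900;  (δR_2)² = 6720
δR = √(7620) = 87.3 Ω

87.3 Ω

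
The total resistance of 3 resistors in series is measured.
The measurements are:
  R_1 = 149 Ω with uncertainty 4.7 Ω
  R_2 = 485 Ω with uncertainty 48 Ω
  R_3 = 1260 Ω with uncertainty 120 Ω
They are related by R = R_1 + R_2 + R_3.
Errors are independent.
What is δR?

129 Ω

For a sum/difference, combine absolute errors in quadrature:
  (δR_1)² = 22.1;  (δR_2)² = 2300;  (δR_3)² = 14400
δR = √(16700) = 129 Ω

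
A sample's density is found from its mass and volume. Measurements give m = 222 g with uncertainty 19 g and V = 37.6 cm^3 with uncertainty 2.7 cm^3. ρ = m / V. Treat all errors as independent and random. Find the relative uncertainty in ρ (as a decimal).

0.112

For a monomial ρ ∝ m, V^-1, fractional errors add in quadrature:
  (1·δm/m)² = (1×0.0856)² = 0.00732;  (-1·δV/V)² = (-1×0.0718)² = 0.00516
δρ/ρ = √(0.0125) = 0.112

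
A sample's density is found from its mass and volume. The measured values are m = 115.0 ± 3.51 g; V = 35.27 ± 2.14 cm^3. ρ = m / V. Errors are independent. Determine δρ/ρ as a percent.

Since ρ is a product/quotient, work with relative uncertainties:
  (1·δm/m)² = (1×0.0305)² = 0.000932;  (-1·δV/V)² = (-1×0.0607)² = 0.00368
δρ/ρ = √(0.00461) = 0.0679

6.79%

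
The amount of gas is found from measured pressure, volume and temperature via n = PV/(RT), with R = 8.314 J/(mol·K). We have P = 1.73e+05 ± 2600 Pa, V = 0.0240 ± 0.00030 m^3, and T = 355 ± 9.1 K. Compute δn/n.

Each factor contributes (exponent × relative error)² to (δn/n)²:
  (1·δP/P)² = (1×0.0150)² = 0.000226;  (1·δV/V)² = (1×0.0125)² = 0.000156;  (-1·δT/T)² = (-1×0.0256)² = 0.000657
δn/n = √(0.00104) = 0.0322

0.0322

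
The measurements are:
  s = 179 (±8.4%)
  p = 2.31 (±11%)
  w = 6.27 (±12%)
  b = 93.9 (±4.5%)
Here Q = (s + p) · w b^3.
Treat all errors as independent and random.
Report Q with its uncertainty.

(9.41 ± 1.87) × 10^8

Let u = s + p = 181. δu = √(δs² + δp²) = √(226 + 0.0646) = 15.0, so δu/u = 0.0829.
Q is then a monomial in u, w, b:
δQ/Q = √((δu/u)² + (1·δw/w)² + (3·δb/b)²) = √(0.00688 + 0.0144 + 0.0182) = 0.199
Q = 9.41e+08, so δQ = 0.199 × 9.41e+08 = 1.87e+08.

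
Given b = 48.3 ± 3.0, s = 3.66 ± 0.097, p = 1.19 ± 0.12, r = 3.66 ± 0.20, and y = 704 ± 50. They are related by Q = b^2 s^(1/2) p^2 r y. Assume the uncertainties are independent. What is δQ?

Q is a product of powers, so relative uncertainties combine in quadrature:
  (2·δb/b)² = (2×0.0621)² = 0.0154;  (½·δs/s)² = (0.5×0.0265)² = 0.000176;  (2·δp/p)² = (2×0.101)² = 0.0407;  (1·δr/r)² = (1×0.0546)² = 0.00299;  (1·δy/y)² = (1×0.0710)² = 0.00504
δQ/Q = √(0.0643) = 0.254
Q = 1.63e+07, so δQ = 0.254 × 1.63e+07 = 4.13e+06.

4.13e+06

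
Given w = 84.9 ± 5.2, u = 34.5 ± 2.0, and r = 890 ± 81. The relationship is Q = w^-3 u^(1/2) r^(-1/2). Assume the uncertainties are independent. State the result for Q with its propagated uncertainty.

Each factor contributes (exponent × relative error)² to (δQ/Q)²:
  (-3·δw/w)² = (-3×0.0612)² = 0.0338;  (½·δu/u)² = (0.5×0.0580)² = 0.000840;  (−½·δr/r)² = (-0.5×0.0910)² = 0.00207
δQ/Q = √(0.0367) = 0.192
Q = 3.22e-07, so δQ = 0.192 × 3.22e-07 = 6.16e-08.

(3.22 ± 0.616) × 10^-7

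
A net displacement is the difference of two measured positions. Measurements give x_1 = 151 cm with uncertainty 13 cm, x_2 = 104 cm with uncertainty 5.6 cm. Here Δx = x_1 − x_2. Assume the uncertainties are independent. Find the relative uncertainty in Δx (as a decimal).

For a sum/difference, combine absolute errors in quadrature:
  (δx_1)² = 169;  (δx_2)² = 31.4
δΔx = √(200) = 14.2 cm
Δx = 47.0 cm, so δΔx/Δx = 14.2/47.0 = 0.301.

0.301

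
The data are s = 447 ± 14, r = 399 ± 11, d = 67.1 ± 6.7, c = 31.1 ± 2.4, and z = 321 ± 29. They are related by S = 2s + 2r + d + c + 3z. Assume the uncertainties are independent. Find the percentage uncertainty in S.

For a sum/difference, combine absolute errors in quadrature:
  (2·δs)² = 784;  (2·δr)² = 484;  (δd)² = 44.9;  (δc)² = 5.76;  (3·δz)² = 7570
δS = √(8890) = 94.3
S = 2750, so δS/S = 94.3/2750 = 0.0342.

3.42%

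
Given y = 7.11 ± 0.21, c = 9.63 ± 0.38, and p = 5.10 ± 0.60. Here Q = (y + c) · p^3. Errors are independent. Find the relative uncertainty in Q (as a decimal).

Let u = y + c = 16.7. δu = √(δy² + δc²) = √(0.0441 + 0.144) = 0.434, so δu/u = 0.0259.
Q is then a monomial in u, p:
δQ/Q = √((δu/u)² + (3·δp/p)²) = √(0.000673 + 0.125) = 0.354

0.354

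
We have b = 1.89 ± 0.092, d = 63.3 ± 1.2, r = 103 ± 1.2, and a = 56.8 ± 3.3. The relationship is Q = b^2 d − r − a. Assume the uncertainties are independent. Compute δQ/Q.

Let p = b^2·d = 226. δp/p = √((2·δb/b)² + (1·δd/d)²) = √(0.00948 + 0.000359) = 0.0992, so δp = 22.4.
Q = p − r − a: δQ = √(δp² + δr² + δa²) = √(503 + 1.44 + 10.9) = 22.7
Q = 66.3, so δQ/Q = 22.7/66.3 = 0.342.

0.342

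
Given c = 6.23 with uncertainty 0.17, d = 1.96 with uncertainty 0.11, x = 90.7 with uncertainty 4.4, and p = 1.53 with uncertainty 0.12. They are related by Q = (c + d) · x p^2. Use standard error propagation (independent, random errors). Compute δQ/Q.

0.166

Let u = c + d = 8.19. δu = √(δc² + δd²) = √(0.0289 + 0.0121) = 0.202, so δu/u = 0.0247.
Q is then a monomial in u, x, p:
δQ/Q = √((δu/u)² + (1·δx/x)² + (2·δp/p)²) = √(0.000611 + 0.00235 + 0.0246) = 0.166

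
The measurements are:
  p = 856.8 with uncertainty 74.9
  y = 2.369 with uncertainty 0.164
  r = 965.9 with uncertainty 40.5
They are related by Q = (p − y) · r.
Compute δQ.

80200

Let u = p − y = 854.4. δu = √(δp² + δy²) = √(5610 + 0.0269) = 74.9, so δu/u = 0.0877.
Q is then a monomial in u, r:
δQ/Q = √((δu/u)² + (1·δr/r)²) = √(0.00768 + 0.00176) = 0.0972
Q = 825300, so δQ = 0.0972 × 825300 = 80200.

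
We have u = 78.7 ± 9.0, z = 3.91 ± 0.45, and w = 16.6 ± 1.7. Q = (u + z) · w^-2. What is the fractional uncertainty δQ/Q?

Let h = u + z = 82.6. δh = √(δu² + δz²) = √(81.0 + 0.203) = 9.01, so δh/h = 0.109.
Q is then a monomial in h, w:
δQ/Q = √((δh/h)² + (-2·δw/w)²) = √(0.0119 + 0.0420) = 0.232

0.232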